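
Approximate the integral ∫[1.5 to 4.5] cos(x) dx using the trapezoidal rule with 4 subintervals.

f(x) = cos(x)
a = 1.5, b = 4.5, n = 4
h = (b - a)/n = 0.750000

Trapezoidal rule: (h/2)[f(x₀) + 2f(x₁) + 2f(x₂) + ... + f(xₙ)]

x_0 = 1.5000, f(x_0) = 0.070737, coefficient = 1
x_1 = 2.2500, f(x_1) = -0.628174, coefficient = 2
x_2 = 3.0000, f(x_2) = -0.989992, coefficient = 2
x_3 = 3.7500, f(x_3) = -0.820559, coefficient = 2
x_4 = 4.5000, f(x_4) = -0.210796, coefficient = 1

I ≈ (0.750000/2) × -5.017510 = -1.881566
Exact value: -1.975025
Error: 0.093459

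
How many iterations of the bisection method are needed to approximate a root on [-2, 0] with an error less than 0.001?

We need (b-a)/2^n ≤ 0.001
(0 - (-2))/2^n ≤ 0.001
2/2^n ≤ 0.001
2^n ≥ 2000
n ≥ log₂(2000) = 10.97
n ≥ 11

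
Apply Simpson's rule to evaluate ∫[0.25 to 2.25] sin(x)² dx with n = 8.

f(x) = sin(x)²
a = 0.25, b = 2.25, n = 8
h = (b - a)/n = 0.250000

Simpson's rule: (h/3)[f(x₀) + 4f(x₁) + 2f(x₂) + ... + f(xₙ)]

x_0 = 0.2500, f(x_0) = 0.061209, coefficient = 1
x_1 = 0.5000, f(x_1) = 0.229849, coefficient = 4
x_2 = 0.7500, f(x_2) = 0.464631, coefficient = 2
x_3 = 1.0000, f(x_3) = 0.708073, coefficient = 4
x_4 = 1.2500, f(x_4) = 0.900572, coefficient = 2
x_5 = 1.5000, f(x_5) = 0.994996, coefficient = 4
x_6 = 1.7500, f(x_6) = 0.968228, coefficient = 2
x_7 = 2.0000, f(x_7) = 0.826822, coefficient = 4
x_8 = 2.2500, f(x_8) = 0.605398, coefficient = 1

I ≈ (0.250000/3) × 16.372431 = 1.364369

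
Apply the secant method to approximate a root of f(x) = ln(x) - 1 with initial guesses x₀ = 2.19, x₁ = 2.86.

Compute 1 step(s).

f(x) = ln(x) - 1
x₀ = 2.19, x₁ = 2.86

Secant formula: x_{n+1} = x_n - f(x_n)(x_n - x_{n-1})/(f(x_n) - f(x_{n-1}))

Iteration 1:
  f(2.190000) = -0.216098
  f(2.860000) = 0.050822
  x_2 = 2.860000 - 0.050822×(2.860000 - 2.190000)/(0.050822 - (-0.216098))
       = 2.732432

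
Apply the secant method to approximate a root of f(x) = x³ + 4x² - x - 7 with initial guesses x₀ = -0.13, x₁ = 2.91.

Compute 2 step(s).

f(x) = x³ + 4x² - x - 7
x₀ = -0.13, x₁ = 2.91

Secant formula: x_{n+1} = x_n - f(x_n)(x_n - x_{n-1})/(f(x_n) - f(x_{n-1}))

Iteration 1:
  f(-0.130000) = -6.804597
  f(2.910000) = 48.604571
  x_2 = 2.910000 - 48.604571×(2.910000 - (-0.130000))/(48.604571 - (-6.804597))
       = 0.243331
Iteration 2:
  f(2.910000) = 48.604571
  f(0.243331) = -6.992083
  x_3 = 0.243331 - (-6.992083)×(0.243331 - 2.910000)/(-6.992083 - 48.604571)
       = 0.578703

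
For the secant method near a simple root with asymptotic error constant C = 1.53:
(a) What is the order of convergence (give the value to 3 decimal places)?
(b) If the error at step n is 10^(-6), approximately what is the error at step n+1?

(a) Secant method has superlinear convergence with order φ = (1+√5)/2 ≈ 1.618.
    This means |e_{n+1}| ≈ C|e_n|^1.618.

(b) With |e_n| = 10^(-6) and C = 1.53:
    |e_{n+1}| ≈ 1.53 × (10^(-6))^1.618 = 1.53 × 10^(-9.71)

(a) ≈ 1.618 (golden ratio); (b) |e_{n+1}| ≈ 2.996e-10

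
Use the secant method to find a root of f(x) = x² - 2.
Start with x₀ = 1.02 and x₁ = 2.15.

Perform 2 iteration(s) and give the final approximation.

f(x) = x² - 2
x₀ = 1.02, x₁ = 2.15

Secant formula: x_{n+1} = x_n - f(x_n)(x_n - x_{n-1})/(f(x_n) - f(x_{n-1}))

Iteration 1:
  f(1.020000) = -0.959600
  f(2.150000) = 2.622500
  x_2 = 2.150000 - 2.622500×(2.150000 - 1.020000)/(2.622500 - (-0.959600))
       = 1.322713
Iteration 2:
  f(2.150000) = 2.622500
  f(1.322713) = -0.250430
  x_3 = 1.322713 - (-0.250430)×(1.322713 - 2.150000)/(-0.250430 - 2.622500)
       = 1.394827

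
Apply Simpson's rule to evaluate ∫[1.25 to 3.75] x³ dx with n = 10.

f(x) = x³
a = 1.25, b = 3.75, n = 10
h = (b - a)/n = 0.250000

Simpson's rule: (h/3)[f(x₀) + 4f(x₁) + 2f(x₂) + ... + f(xₙ)]

x_0 = 1.2500, f(x_0) = 1.953125, coefficient = 1
x_1 = 1.5000, f(x_1) = 3.375000, coefficient = 4
x_2 = 1.7500, f(x_2) = 5.359375, coefficient = 2
x_3 = 2.0000, f(x_3) = 8.000000, coefficient = 4
x_4 = 2.2500, f(x_4) = 11.390625, coefficient = 2
x_5 = 2.5000, f(x_5) = 15.625000, coefficient = 4
x_6 = 2.7500, f(x_6) = 20.796875, coefficient = 2
x_7 = 3.0000, f(x_7) = 27.000000, coefficient = 4
x_8 = 3.2500, f(x_8) = 34.328125, coefficient = 2
x_9 = 3.5000, f(x_9) = 42.875000, coefficient = 4
x_10 = 3.7500, f(x_10) = 52.734375, coefficient = 1

I ≈ (0.250000/3) × 585.937500 = 48.828125
Exact value: 48.828125
Error: 0.000000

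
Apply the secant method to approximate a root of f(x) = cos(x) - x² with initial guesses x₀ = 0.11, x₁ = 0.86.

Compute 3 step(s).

f(x) = cos(x) - x²
x₀ = 0.11, x₁ = 0.86

Secant formula: x_{n+1} = x_n - f(x_n)(x_n - x_{n-1})/(f(x_n) - f(x_{n-1}))

Iteration 1:
  f(0.110000) = 0.981856
  f(0.860000) = -0.087163
  x_2 = 0.860000 - (-0.087163)×(0.860000 - 0.110000)/(-0.087163 - 0.981856)
       = 0.798849
Iteration 2:
  f(0.860000) = -0.087163
  f(0.798849) = 0.059373
  x_3 = 0.798849 - 0.059373×(0.798849 - 0.860000)/(0.059373 - (-0.087163))
       = 0.823626
Iteration 3:
  f(0.798849) = 0.059373
  f(0.823626) = 0.001206
  x_4 = 0.823626 - 0.001206×(0.823626 - 0.798849)/(0.001206 - 0.059373)
       = 0.824140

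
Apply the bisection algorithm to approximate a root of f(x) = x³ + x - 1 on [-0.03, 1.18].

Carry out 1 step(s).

f(x) = x³ + x - 1
Initial interval: [-0.03, 1.18]

Iteration 1:
  c_1 = (-0.030000 + 1.180000)/2 = 0.575000
  f(c_1) = f(0.575000) = -0.234891
  f(a) × f(c) ≥ 0, new interval: [0.575000, 1.180000]

After 1 iteration(s), the approximation is c_1 = 0.575000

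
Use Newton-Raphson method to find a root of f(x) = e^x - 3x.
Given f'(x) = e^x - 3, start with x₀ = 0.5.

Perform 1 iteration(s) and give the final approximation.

f(x) = e^x - 3x
f'(x) = e^x - 3
x₀ = 0.5

Newton-Raphson formula: x_{n+1} = x_n - f(x_n)/f'(x_n)

Iteration 1:
  f(0.500000) = 0.148721
  f'(0.500000) = -1.351279
  x_1 = 0.500000 - 0.148721/(-1.351279) = 0.610060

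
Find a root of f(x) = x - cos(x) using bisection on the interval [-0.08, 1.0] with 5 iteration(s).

f(x) = x - cos(x)
Initial interval: [-0.08, 1.0]

Iteration 1:
  c_1 = (-0.080000 + 1.000000)/2 = 0.460000
  f(c_1) = f(0.460000) = -0.436052
  f(a) × f(c) ≥ 0, new interval: [0.460000, 1.000000]
Iteration 2:
  c_2 = (0.460000 + 1.000000)/2 = 0.730000
  f(c_2) = f(0.730000) = -0.015174
  f(a) × f(c) ≥ 0, new interval: [0.730000, 1.000000]
Iteration 3:
  c_3 = (0.730000 + 1.000000)/2 = 0.865000
  f(c_3) = f(0.865000) = 0.216360
  f(a) × f(c) < 0, new interval: [0.730000, 0.865000]
Iteration 4:
  c_4 = (0.730000 + 0.865000)/2 = 0.797500
  f(c_4) = f(0.797500) = 0.099002
  f(a) × f(c) < 0, new interval: [0.730000, 0.797500]
Iteration 5:
  c_5 = (0.730000 + 0.797500)/2 = 0.763750
  f(c_5) = f(0.763750) = 0.041503
  f(a) × f(c) < 0, new interval: [0.730000, 0.763750]

After 5 iteration(s), the approximation is c_5 = 0.763750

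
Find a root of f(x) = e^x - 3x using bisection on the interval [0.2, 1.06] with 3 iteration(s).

f(x) = e^x - 3x
Initial interval: [0.2, 1.06]

Iteration 1:
  c_1 = (0.200000 + 1.060000)/2 = 0.630000
  f(c_1) = f(0.630000) = -0.012389
  f(a) × f(c) < 0, new interval: [0.200000, 0.630000]
Iteration 2:
  c_2 = (0.200000 + 0.630000)/2 = 0.415000
  f(c_2) = f(0.415000) = 0.269371
  f(a) × f(c) ≥ 0, new interval: [0.415000, 0.630000]
Iteration 3:
  c_3 = (0.415000 + 0.630000)/2 = 0.522500
  f(c_3) = f(0.522500) = 0.118738
  f(a) × f(c) ≥ 0, new interval: [0.522500, 0.630000]

After 3 iteration(s), the approximation is c_3 = 0.522500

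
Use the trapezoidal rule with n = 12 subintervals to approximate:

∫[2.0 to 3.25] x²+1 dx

f(x) = x²+1
a = 2.0, b = 3.25, n = 12
h = (b - a)/n = 0.104167

Trapezoidal rule: (h/2)[f(x₀) + 2f(x₁) + 2f(x₂) + ... + f(xₙ)]

x_0 = 2.0000, f(x_0) = 5.000000, coefficient = 1
x_1 = 2.1042, f(x_1) = 5.427517, coefficient = 2
x_2 = 2.2083, f(x_2) = 5.876736, coefficient = 2
x_3 = 2.3125, f(x_3) = 6.347656, coefficient = 2
x_4 = 2.4167, f(x_4) = 6.840278, coefficient = 2
x_5 = 2.5208, f(x_5) = 7.354601, coefficient = 2
x_6 = 2.6250, f(x_6) = 7.890625, coefficient = 2
x_7 = 2.7292, f(x_7) = 8.448351, coefficient = 2
x_8 = 2.8333, f(x_8) = 9.027778, coefficient = 2
x_9 = 2.9375, f(x_9) = 9.628906, coefficient = 2
x_10 = 3.0417, f(x_10) = 10.251736, coefficient = 2
x_11 = 3.1458, f(x_11) = 10.896267, coefficient = 2
x_12 = 3.2500, f(x_12) = 11.562500, coefficient = 1

I ≈ (0.104167/2) × 192.543403 = 10.028302
Exact value: 10.026042
Error: 0.002261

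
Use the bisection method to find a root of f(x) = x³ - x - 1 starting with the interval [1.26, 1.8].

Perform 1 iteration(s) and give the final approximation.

f(x) = x³ - x - 1
Initial interval: [1.26, 1.8]

Iteration 1:
  c_1 = (1.260000 + 1.800000)/2 = 1.530000
  f(c_1) = f(1.530000) = 1.051577
  f(a) × f(c) < 0, new interval: [1.260000, 1.530000]

After 1 iteration(s), the approximation is c_1 = 1.530000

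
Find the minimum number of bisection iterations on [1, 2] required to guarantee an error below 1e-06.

We need (b-a)/2^n ≤ 1e-06
(2 - 1)/2^n ≤ 1e-06
1/2^n ≤ 1e-06
2^n ≥ 1000000
n ≥ log₂(1000000) = 19.93
n ≥ 20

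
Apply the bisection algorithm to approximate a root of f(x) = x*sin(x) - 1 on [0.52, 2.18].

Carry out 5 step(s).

f(x) = x*sin(x) - 1
Initial interval: [0.52, 2.18]

Iteration 1:
  c_1 = (0.520000 + 2.180000)/2 = 1.350000
  f(c_1) = f(1.350000) = 0.317227
  f(a) × f(c) < 0, new interval: [0.520000, 1.350000]
Iteration 2:
  c_2 = (0.520000 + 1.350000)/2 = 0.935000
  f(c_2) = f(0.935000) = -0.247700
  f(a) × f(c) ≥ 0, new interval: [0.935000, 1.350000]
Iteration 3:
  c_3 = (0.935000 + 1.350000)/2 = 1.142500
  f(c_3) = f(1.142500) = 0.039303
  f(a) × f(c) < 0, new interval: [0.935000, 1.142500]
Iteration 4:
  c_4 = (0.935000 + 1.142500)/2 = 1.038750
  f(c_4) = f(1.038750) = -0.104836
  f(a) × f(c) ≥ 0, new interval: [1.038750, 1.142500]
Iteration 5:
  c_5 = (1.038750 + 1.142500)/2 = 1.090625
  f(c_5) = f(1.090625) = -0.032707
  f(a) × f(c) ≥ 0, new interval: [1.090625, 1.142500]

After 5 iteration(s), the approximation is c_5 = 1.090625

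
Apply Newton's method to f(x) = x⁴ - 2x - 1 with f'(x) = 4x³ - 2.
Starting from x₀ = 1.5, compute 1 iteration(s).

f(x) = x⁴ - 2x - 1
f'(x) = 4x³ - 2
x₀ = 1.5

Newton-Raphson formula: x_{n+1} = x_n - f(x_n)/f'(x_n)

Iteration 1:
  f(1.500000) = 1.062500
  f'(1.500000) = 11.500000
  x_1 = 1.500000 - 1.062500/11.500000 = 1.407609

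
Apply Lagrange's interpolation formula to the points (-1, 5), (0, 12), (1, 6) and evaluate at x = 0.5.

Lagrange interpolation formula:
P(x) = Σ yᵢ × Lᵢ(x)
where Lᵢ(x) = Π_{j≠i} (x - xⱼ)/(xᵢ - xⱼ)

L_0(0.5) = (0.5 - 0)/(-1 - 0) × (0.5 - 1)/(-1 - 1) = -0.125000
L_1(0.5) = (0.5 - (-1))/(0 - (-1)) × (0.5 - 1)/(0 - 1) = 0.750000
L_2(0.5) = (0.5 - (-1))/(1 - (-1)) × (0.5 - 0)/(1 - 0) = 0.375000

P(0.5) = 5×L_0(0.5) + 12×L_1(0.5) + 6×L_2(0.5)
P(0.5) = 10.625000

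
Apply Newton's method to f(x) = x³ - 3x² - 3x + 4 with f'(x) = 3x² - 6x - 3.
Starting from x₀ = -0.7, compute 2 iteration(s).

f(x) = x³ - 3x² - 3x + 4
f'(x) = 3x² - 6x - 3
x₀ = -0.7

Newton-Raphson formula: x_{n+1} = x_n - f(x_n)/f'(x_n)

Iteration 1:
  f(-0.700000) = 4.287000
  f'(-0.700000) = 2.670000
  x_1 = -0.700000 - 4.287000/2.670000 = -2.305618
Iteration 2:
  f(-2.305618) = -17.287144
  f'(-2.305618) = 26.781331
  x_2 = -2.305618 - (-17.287144)/26.781331 = -1.660126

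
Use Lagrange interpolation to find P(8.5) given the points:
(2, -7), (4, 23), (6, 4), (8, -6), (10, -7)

Lagrange interpolation formula:
P(x) = Σ yᵢ × Lᵢ(x)
where Lᵢ(x) = Π_{j≠i} (x - xⱼ)/(xᵢ - xⱼ)

L_0(8.5) = (8.5 - 4)/(2 - 4) × (8.5 - 6)/(2 - 6) × (8.5 - 8)/(2 - 8) × (8.5 - 10)/(2 - 10) = -0.021973
L_1(8.5) = (8.5 - 2)/(4 - 2) × (8.5 - 6)/(4 - 6) × (8.5 - 8)/(4 - 8) × (8.5 - 10)/(4 - 10) = 0.126953
L_2(8.5) = (8.5 - 2)/(6 - 2) × (8.5 - 4)/(6 - 4) × (8.5 - 8)/(6 - 8) × (8.5 - 10)/(6 - 10) = -0.342773
L_3(8.5) = (8.5 - 2)/(8 - 2) × (8.5 - 4)/(8 - 4) × (8.5 - 6)/(8 - 6) × (8.5 - 10)/(8 - 10) = 1.142578
L_4(8.5) = (8.5 - 2)/(10 - 2) × (8.5 - 4)/(10 - 4) × (8.5 - 6)/(10 - 6) × (8.5 - 8)/(10 - 8) = 0.095215

P(8.5) = (-7)×L_0(8.5) + 23×L_1(8.5) + 4×L_2(8.5) + (-6)×L_3(8.5) + (-7)×L_4(8.5)
P(8.5) = -5.819336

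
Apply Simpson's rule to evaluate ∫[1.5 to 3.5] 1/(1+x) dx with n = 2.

f(x) = 1/(1+x)
a = 1.5, b = 3.5, n = 2
h = (b - a)/n = 1.000000

Simpson's rule: (h/3)[f(x₀) + 4f(x₁) + 2f(x₂) + ... + f(xₙ)]

x_0 = 1.5000, f(x_0) = 0.400000, coefficient = 1
x_1 = 2.5000, f(x_1) = 0.285714, coefficient = 4
x_2 = 3.5000, f(x_2) = 0.222222, coefficient = 1

I ≈ (1.000000/3) × 1.765079 = 0.588360
Exact value: 0.587787
Error: 0.000573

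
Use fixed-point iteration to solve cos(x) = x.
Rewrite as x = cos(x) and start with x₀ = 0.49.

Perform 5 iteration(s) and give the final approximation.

Equation: cos(x) = x
Fixed-point form: x = cos(x)
x₀ = 0.49

x_1 = g(0.490000) = 0.882333
x_2 = g(0.882333) = 0.635351
x_3 = g(0.635351) = 0.804863
x_4 = g(0.804863) = 0.693210
x_5 = g(0.693210) = 0.769199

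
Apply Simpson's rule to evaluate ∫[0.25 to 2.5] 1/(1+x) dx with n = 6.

f(x) = 1/(1+x)
a = 0.25, b = 2.5, n = 6
h = (b - a)/n = 0.375000

Simpson's rule: (h/3)[f(x₀) + 4f(x₁) + 2f(x₂) + ... + f(xₙ)]

x_0 = 0.2500, f(x_0) = 0.800000, coefficient = 1
x_1 = 0.6250, f(x_1) = 0.615385, coefficient = 4
x_2 = 1.0000, f(x_2) = 0.500000, coefficient = 2
x_3 = 1.3750, f(x_3) = 0.421053, coefficient = 4
x_4 = 1.7500, f(x_4) = 0.363636, coefficient = 2
x_5 = 2.1250, f(x_5) = 0.320000, coefficient = 4
x_6 = 2.5000, f(x_6) = 0.285714, coefficient = 1

I ≈ (0.375000/3) × 8.238736 = 1.029842
Exact value: 1.029619
Error: 0.000223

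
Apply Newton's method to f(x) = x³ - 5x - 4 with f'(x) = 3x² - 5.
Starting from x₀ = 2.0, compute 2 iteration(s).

f(x) = x³ - 5x - 4
f'(x) = 3x² - 5
x₀ = 2.0

Newton-Raphson formula: x_{n+1} = x_n - f(x_n)/f'(x_n)

Iteration 1:
  f(2.000000) = -6.000000
  f'(2.000000) = 7.000000
  x_1 = 2.000000 - (-6.000000)/7.000000 = 2.857143
Iteration 2:
  f(2.857143) = 5.037901
  f'(2.857143) = 19.489796
  x_2 = 2.857143 - 5.037901/19.489796 = 2.598654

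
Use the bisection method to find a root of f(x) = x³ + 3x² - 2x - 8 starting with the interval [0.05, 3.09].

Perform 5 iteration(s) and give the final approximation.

f(x) = x³ + 3x² - 2x - 8
Initial interval: [0.05, 3.09]

Iteration 1:
  c_1 = (0.050000 + 3.090000)/2 = 1.570000
  f(c_1) = f(1.570000) = 0.124593
  f(a) × f(c) < 0, new interval: [0.050000, 1.570000]
Iteration 2:
  c_2 = (0.050000 + 1.570000)/2 = 0.810000
  f(c_2) = f(0.810000) = -7.120259
  f(a) × f(c) ≥ 0, new interval: [0.810000, 1.570000]
Iteration 3:
  c_3 = (0.810000 + 1.570000)/2 = 1.190000
  f(c_3) = f(1.190000) = -4.446541
  f(a) × f(c) ≥ 0, new interval: [1.190000, 1.570000]
Iteration 4:
  c_4 = (1.190000 + 1.570000)/2 = 1.380000
  f(c_4) = f(1.380000) = -2.418728
  f(a) × f(c) ≥ 0, new interval: [1.380000, 1.570000]
Iteration 5:
  c_5 = (1.380000 + 1.570000)/2 = 1.475000
  f(c_5) = f(1.475000) = -1.214078
  f(a) × f(c) ≥ 0, new interval: [1.475000, 1.570000]

After 5 iteration(s), the approximation is c_5 = 1.475000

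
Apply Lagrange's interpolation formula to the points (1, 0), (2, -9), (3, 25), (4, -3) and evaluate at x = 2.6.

Lagrange interpolation formula:
P(x) = Σ yᵢ × Lᵢ(x)
where Lᵢ(x) = Π_{j≠i} (x - xⱼ)/(xᵢ - xⱼ)

L_0(2.6) = (2.6 - 2)/(1 - 2) × (2.6 - 3)/(1 - 3) × (2.6 - 4)/(1 - 4) = -0.056000
L_1(2.6) = (2.6 - 1)/(2 - 1) × (2.6 - 3)/(2 - 3) × (2.6 - 4)/(2 - 4) = 0.448000
L_2(2.6) = (2.6 - 1)/(3 - 1) × (2.6 - 2)/(3 - 2) × (2.6 - 4)/(3 - 4) = 0.672000
L_3(2.6) = (2.6 - 1)/(4 - 1) × (2.6 - 2)/(4 - 2) × (2.6 - 3)/(4 - 3) = -0.064000

P(2.6) = 0×L_0(2.6) + (-9)×L_1(2.6) + 25×L_2(2.6) + (-3)×L_3(2.6)
P(2.6) = 12.960000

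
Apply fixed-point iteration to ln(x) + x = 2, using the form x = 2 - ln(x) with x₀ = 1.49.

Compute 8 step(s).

Equation: ln(x) + x = 2
Fixed-point form: x = 2 - ln(x)
x₀ = 1.49

x_1 = g(1.490000) = 1.601224
x_2 = g(1.601224) = 1.529232
x_3 = g(1.529232) = 1.575235
x_4 = g(1.575235) = 1.545596
x_5 = g(1.545596) = 1.564591
x_6 = g(1.564591) = 1.552376
x_7 = g(1.552376) = 1.560213
x_8 = g(1.560213) = 1.555177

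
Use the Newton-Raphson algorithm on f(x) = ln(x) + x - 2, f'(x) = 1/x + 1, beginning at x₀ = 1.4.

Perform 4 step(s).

f(x) = ln(x) + x - 2
f'(x) = 1/x + 1
x₀ = 1.4

Newton-Raphson formula: x_{n+1} = x_n - f(x_n)/f'(x_n)

Iteration 1:
  f(1.400000) = -0.263528
  f'(1.400000) = 1.714286
  x_1 = 1.400000 - (-0.263528)/1.714286 = 1.553725
Iteration 2:
  f(1.553725) = -0.005621
  f'(1.553725) = 1.643615
  x_2 = 1.553725 - (-0.005621)/1.643615 = 1.557144
Iteration 3:
  f(1.557144) = -0.000002
  f'(1.557144) = 1.642201
  x_3 = 1.557144 - (-0.000002)/1.642201 = 1.557146
Iteration 4:
  f(1.557146) = 0.000000
  f'(1.557146) = 1.642201
  x_4 = 1.557146 - 0.000000/1.642201 = 1.557146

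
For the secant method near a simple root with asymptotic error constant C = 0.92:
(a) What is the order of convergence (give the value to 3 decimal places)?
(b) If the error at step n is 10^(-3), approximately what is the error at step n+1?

(a) Secant method has superlinear convergence with order φ = (1+√5)/2 ≈ 1.618.
    This means |e_{n+1}| ≈ C|e_n|^1.618.

(b) With |e_n| = 10^(-3) and C = 0.92:
    |e_{n+1}| ≈ 0.92 × (10^(-3))^1.618 = 0.92 × 10^(-4.85)

(a) ≈ 1.618 (golden ratio); (b) |e_{n+1}| ≈ 1.287e-05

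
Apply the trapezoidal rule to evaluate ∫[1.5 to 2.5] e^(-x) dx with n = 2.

f(x) = e^(-x)
a = 1.5, b = 2.5, n = 2
h = (b - a)/n = 0.500000

Trapezoidal rule: (h/2)[f(x₀) + 2f(x₁) + 2f(x₂) + ... + f(xₙ)]

x_0 = 1.5000, f(x_0) = 0.223130, coefficient = 1
x_1 = 2.0000, f(x_1) = 0.135335, coefficient = 2
x_2 = 2.5000, f(x_2) = 0.082085, coefficient = 1

I ≈ (0.500000/2) × 0.575886 = 0.143971
Exact value: 0.141045
Error: 0.002926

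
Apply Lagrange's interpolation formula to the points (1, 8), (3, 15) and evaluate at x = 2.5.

Lagrange interpolation formula:
P(x) = Σ yᵢ × Lᵢ(x)
where Lᵢ(x) = Π_{j≠i} (x - xⱼ)/(xᵢ - xⱼ)

L_0(2.5) = (2.5 - 3)/(1 - 3) = 0.250000
L_1(2.5) = (2.5 - 1)/(3 - 1) = 0.750000

P(2.5) = 8×L_0(2.5) + 15×L_1(2.5)
P(2.5) = 13.250000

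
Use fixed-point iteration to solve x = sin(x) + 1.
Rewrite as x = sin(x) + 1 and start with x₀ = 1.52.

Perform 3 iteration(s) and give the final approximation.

Equation: x = sin(x) + 1
Fixed-point form: x = sin(x) + 1
x₀ = 1.52

x_1 = g(1.520000) = 1.998710
x_2 = g(1.998710) = 1.909833
x_3 = g(1.909833) = 1.943075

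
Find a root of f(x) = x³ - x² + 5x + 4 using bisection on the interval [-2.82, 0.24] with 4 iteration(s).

f(x) = x³ - x² + 5x + 4
Initial interval: [-2.82, 0.24]

Iteration 1:
  c_1 = (-2.820000 + 0.240000)/2 = -1.290000
  f(c_1) = f(-1.290000) = -6.260789
  f(a) × f(c) ≥ 0, new interval: [-1.290000, 0.240000]
Iteration 2:
  c_2 = (-1.290000 + 0.240000)/2 = -0.525000
  f(c_2) = f(-0.525000) = 0.954672
  f(a) × f(c) < 0, new interval: [-1.290000, -0.525000]
Iteration 3:
  c_3 = (-1.290000 + (-0.525000))/2 = -0.907500
  f(c_3) = f(-0.907500) = -2.108434
  f(a) × f(c) ≥ 0, new interval: [-0.907500, -0.525000]
Iteration 4:
  c_4 = (-0.907500 + (-0.525000))/2 = -0.716250
  f(c_4) = f(-0.716250) = -0.461710
  f(a) × f(c) ≥ 0, new interval: [-0.716250, -0.525000]

After 4 iteration(s), the approximation is c_4 = -0.716250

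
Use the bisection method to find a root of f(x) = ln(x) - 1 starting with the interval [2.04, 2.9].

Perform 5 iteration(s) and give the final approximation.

f(x) = ln(x) - 1
Initial interval: [2.04, 2.9]

Iteration 1:
  c_1 = (2.040000 + 2.900000)/2 = 2.470000
  f(c_1) = f(2.470000) = -0.095782
  f(a) × f(c) ≥ 0, new interval: [2.470000, 2.900000]
Iteration 2:
  c_2 = (2.470000 + 2.900000)/2 = 2.685000
  f(c_2) = f(2.685000) = -0.012319
  f(a) × f(c) ≥ 0, new interval: [2.685000, 2.900000]
Iteration 3:
  c_3 = (2.685000 + 2.900000)/2 = 2.792500
  f(c_3) = f(2.792500) = 0.026937
  f(a) × f(c) < 0, new interval: [2.685000, 2.792500]
Iteration 4:
  c_4 = (2.685000 + 2.792500)/2 = 2.738750
  f(c_4) = f(2.738750) = 0.007502
  f(a) × f(c) < 0, new interval: [2.685000, 2.738750]
Iteration 5:
  c_5 = (2.685000 + 2.738750)/2 = 2.711875
  f(c_5) = f(2.711875) = -0.002360
  f(a) × f(c) ≥ 0, new interval: [2.711875, 2.738750]

After 5 iteration(s), the approximation is c_5 = 2.711875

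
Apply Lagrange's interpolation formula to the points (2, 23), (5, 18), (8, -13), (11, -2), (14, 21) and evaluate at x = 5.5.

Lagrange interpolation formula:
P(x) = Σ yᵢ × Lᵢ(x)
where Lᵢ(x) = Π_{j≠i} (x - xⱼ)/(xᵢ - xⱼ)

L_0(5.5) = (5.5 - 5)/(2 - 5) × (5.5 - 8)/(2 - 8) × (5.5 - 11)/(2 - 11) × (5.5 - 14)/(2 - 14) = -0.030060
L_1(5.5) = (5.5 - 2)/(5 - 2) × (5.5 - 8)/(5 - 8) × (5.5 - 11)/(5 - 11) × (5.5 - 14)/(5 - 14) = 0.841692
L_2(5.5) = (5.5 - 2)/(8 - 2) × (5.5 - 5)/(8 - 5) × (5.5 - 11)/(8 - 11) × (5.5 - 14)/(8 - 14) = 0.252508
L_3(5.5) = (5.5 - 2)/(11 - 2) × (5.5 - 5)/(11 - 5) × (5.5 - 8)/(11 - 8) × (5.5 - 14)/(11 - 14) = -0.076517
L_4(5.5) = (5.5 - 2)/(14 - 2) × (5.5 - 5)/(14 - 5) × (5.5 - 8)/(14 - 8) × (5.5 - 11)/(14 - 11) = 0.012378

P(5.5) = 23×L_0(5.5) + 18×L_1(5.5) + (-13)×L_2(5.5) + (-2)×L_3(5.5) + 21×L_4(5.5)
P(5.5) = 11.589442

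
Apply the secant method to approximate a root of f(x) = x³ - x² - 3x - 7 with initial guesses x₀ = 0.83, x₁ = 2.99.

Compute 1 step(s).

f(x) = x³ - x² - 3x - 7
x₀ = 0.83, x₁ = 2.99

Secant formula: x_{n+1} = x_n - f(x_n)(x_n - x_{n-1})/(f(x_n) - f(x_{n-1}))

Iteration 1:
  f(0.830000) = -9.607113
  f(2.990000) = 1.820799
  x_2 = 2.990000 - 1.820799×(2.990000 - 0.830000)/(1.820799 - (-9.607113))
       = 2.645849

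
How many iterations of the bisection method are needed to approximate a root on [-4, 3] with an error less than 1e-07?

We need (b-a)/2^n ≤ 1e-07
(3 - (-4))/2^n ≤ 1e-07
7/2^n ≤ 1e-07
2^n ≥ 70000000
n ≥ log₂(70000000) = 26.06
n ≥ 27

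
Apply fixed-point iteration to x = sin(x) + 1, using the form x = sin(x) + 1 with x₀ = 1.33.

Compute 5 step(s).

Equation: x = sin(x) + 1
Fixed-point form: x = sin(x) + 1
x₀ = 1.33

x_1 = g(1.330000) = 1.971148
x_2 = g(1.971148) = 1.920924
x_3 = g(1.920924) = 1.939329
x_4 = g(1.939329) = 1.932857
x_5 = g(1.932857) = 1.935169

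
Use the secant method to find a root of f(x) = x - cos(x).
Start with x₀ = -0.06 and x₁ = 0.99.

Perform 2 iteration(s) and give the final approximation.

f(x) = x - cos(x)
x₀ = -0.06, x₁ = 0.99

Secant formula: x_{n+1} = x_n - f(x_n)(x_n - x_{n-1})/(f(x_n) - f(x_{n-1}))

Iteration 1:
  f(-0.060000) = -1.058201
  f(0.990000) = 0.441310
  x_2 = 0.990000 - 0.441310×(0.990000 - (-0.060000))/(0.441310 - (-1.058201))
       = 0.680982
Iteration 2:
  f(0.990000) = 0.441310
  f(0.680982) = -0.095973
  x_3 = 0.680982 - (-0.095973)×(0.680982 - 0.990000)/(-0.095973 - 0.441310)
       = 0.736181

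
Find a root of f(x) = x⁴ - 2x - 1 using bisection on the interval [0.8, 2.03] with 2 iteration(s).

f(x) = x⁴ - 2x - 1
Initial interval: [0.8, 2.03]

Iteration 1:
  c_1 = (0.800000 + 2.030000)/2 = 1.415000
  f(c_1) = f(1.415000) = 0.178905
  f(a) × f(c) < 0, new interval: [0.800000, 1.415000]
Iteration 2:
  c_2 = (0.800000 + 1.415000)/2 = 1.107500
  f(c_2) = f(1.107500) = -1.710560
  f(a) × f(c) ≥ 0, new interval: [1.107500, 1.415000]

After 2 iteration(s), the approximation is c_2 = 1.107500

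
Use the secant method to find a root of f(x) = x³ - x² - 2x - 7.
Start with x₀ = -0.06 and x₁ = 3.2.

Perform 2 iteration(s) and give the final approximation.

f(x) = x³ - x² - 2x - 7
x₀ = -0.06, x₁ = 3.2

Secant formula: x_{n+1} = x_n - f(x_n)(x_n - x_{n-1})/(f(x_n) - f(x_{n-1}))

Iteration 1:
  f(-0.060000) = -6.883816
  f(3.200000) = 9.128000
  x_2 = 3.200000 - 9.128000×(3.200000 - (-0.060000))/(9.128000 - (-6.883816))
       = 1.341542
Iteration 2:
  f(3.200000) = 9.128000
  f(1.341542) = -9.068399
  x_3 = 1.341542 - (-9.068399)×(1.341542 - 3.200000)/(-9.068399 - 9.128000)
       = 2.267728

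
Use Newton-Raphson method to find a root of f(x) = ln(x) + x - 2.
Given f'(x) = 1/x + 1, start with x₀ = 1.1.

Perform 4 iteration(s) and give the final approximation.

f(x) = ln(x) + x - 2
f'(x) = 1/x + 1
x₀ = 1.1

Newton-Raphson formula: x_{n+1} = x_n - f(x_n)/f'(x_n)

Iteration 1:
  f(1.100000) = -0.804690
  f'(1.100000) = 1.909091
  x_1 = 1.100000 - (-0.804690)/1.909091 = 1.521504
Iteration 2:
  f(1.521504) = -0.058796
  f'(1.521504) = 1.657244
  x_2 = 1.521504 - (-0.058796)/1.657244 = 1.556983
Iteration 3:
  f(1.556983) = -0.000268
  f'(1.556983) = 1.642268
  x_3 = 1.556983 - (-0.000268)/1.642268 = 1.557146
Iteration 4:
  f(1.557146) = 0.000000
  f'(1.557146) = 1.642201
  x_4 = 1.557146 - 0.000000/1.642201 = 1.557146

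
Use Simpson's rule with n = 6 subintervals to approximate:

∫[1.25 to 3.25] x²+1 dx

f(x) = x²+1
a = 1.25, b = 3.25, n = 6
h = (b - a)/n = 0.333333

Simpson's rule: (h/3)[f(x₀) + 4f(x₁) + 2f(x₂) + ... + f(xₙ)]

x_0 = 1.2500, f(x_0) = 2.562500, coefficient = 1
x_1 = 1.5833, f(x_1) = 3.506944, coefficient = 4
x_2 = 1.9167, f(x_2) = 4.673611, coefficient = 2
x_3 = 2.2500, f(x_3) = 6.062500, coefficient = 4
x_4 = 2.5833, f(x_4) = 7.673611, coefficient = 2
x_5 = 2.9167, f(x_5) = 9.506944, coefficient = 4
x_6 = 3.2500, f(x_6) = 11.562500, coefficient = 1

I ≈ (0.333333/3) × 115.125000 = 12.791667
Exact value: 12.791667
Error: 0.000000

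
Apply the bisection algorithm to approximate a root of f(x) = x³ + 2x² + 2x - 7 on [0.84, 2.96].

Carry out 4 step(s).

f(x) = x³ + 2x² + 2x - 7
Initial interval: [0.84, 2.96]

Iteration 1:
  c_1 = (0.840000 + 2.960000)/2 = 1.900000
  f(c_1) = f(1.900000) = 10.879000
  f(a) × f(c) < 0, new interval: [0.840000, 1.900000]
Iteration 2:
  c_2 = (0.840000 + 1.900000)/2 = 1.370000
  f(c_2) = f(1.370000) = 2.065153
  f(a) × f(c) < 0, new interval: [0.840000, 1.370000]
Iteration 3:
  c_3 = (0.840000 + 1.370000)/2 = 1.105000
  f(c_3) = f(1.105000) = -0.998717
  f(a) × f(c) ≥ 0, new interval: [1.105000, 1.370000]
Iteration 4:
  c_4 = (1.105000 + 1.370000)/2 = 1.237500
  f(c_4) = f(1.237500) = 0.432928
  f(a) × f(c) < 0, new interval: [1.105000, 1.237500]

After 4 iteration(s), the approximation is c_4 = 1.237500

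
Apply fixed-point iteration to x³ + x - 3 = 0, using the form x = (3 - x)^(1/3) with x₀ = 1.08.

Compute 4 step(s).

Equation: x³ + x - 3 = 0
Fixed-point form: x = (3 - x)^(1/3)
x₀ = 1.08

x_1 = g(1.080000) = 1.242893
x_2 = g(1.242893) = 1.206700
x_3 = g(1.206700) = 1.214929
x_4 = g(1.214929) = 1.213068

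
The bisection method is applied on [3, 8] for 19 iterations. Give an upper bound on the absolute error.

Bisection error bound: |error| ≤ (b-a)/2^n
|error| ≤ (8 - 3)/2^19 = 5/2^19
|error| ≤ 0.0000095367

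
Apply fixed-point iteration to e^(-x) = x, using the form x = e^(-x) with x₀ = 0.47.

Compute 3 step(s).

Equation: e^(-x) = x
Fixed-point form: x = e^(-x)
x₀ = 0.47

x_1 = g(0.470000) = 0.625002
x_2 = g(0.625002) = 0.535260
x_3 = g(0.535260) = 0.585517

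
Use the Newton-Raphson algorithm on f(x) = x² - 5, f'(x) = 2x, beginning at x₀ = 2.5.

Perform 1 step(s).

f(x) = x² - 5
f'(x) = 2x
x₀ = 2.5

Newton-Raphson formula: x_{n+1} = x_n - f(x_n)/f'(x_n)

Iteration 1:
  f(2.500000) = 1.250000
  f'(2.500000) = 5.000000
  x_1 = 2.500000 - 1.250000/5.000000 = 2.250000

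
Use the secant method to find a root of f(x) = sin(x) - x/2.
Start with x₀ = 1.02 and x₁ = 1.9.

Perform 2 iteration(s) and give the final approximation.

f(x) = sin(x) - x/2
x₀ = 1.02, x₁ = 1.9

Secant formula: x_{n+1} = x_n - f(x_n)(x_n - x_{n-1})/(f(x_n) - f(x_{n-1}))

Iteration 1:
  f(1.020000) = 0.342108
  f(1.900000) = -0.003700
  x_2 = 1.900000 - (-0.003700)×(1.900000 - 1.020000)/(-0.003700 - 0.342108)
       = 1.890585
Iteration 2:
  f(1.900000) = -0.003700
  f(1.890585) = 0.004010
  x_3 = 1.890585 - 0.004010×(1.890585 - 1.900000)/(0.004010 - (-0.003700))
       = 1.895481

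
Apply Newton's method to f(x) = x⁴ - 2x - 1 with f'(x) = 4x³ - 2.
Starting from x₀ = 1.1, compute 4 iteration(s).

f(x) = x⁴ - 2x - 1
f'(x) = 4x³ - 2
x₀ = 1.1

Newton-Raphson formula: x_{n+1} = x_n - f(x_n)/f'(x_n)

Iteration 1:
  f(1.100000) = -1.735900
  f'(1.100000) = 3.324000
  x_1 = 1.100000 - (-1.735900)/3.324000 = 1.622232
Iteration 2:
  f(1.622232) = 2.681051
  f'(1.622232) = 15.076509
  x_2 = 1.622232 - 2.681051/15.076509 = 1.444403
Iteration 3:
  f(1.444403) = 0.463837
  f'(1.444403) = 10.053820
  x_3 = 1.444403 - 0.463837/10.053820 = 1.398267
Iteration 4:
  f(1.398267) = 0.026081
  f'(1.398267) = 8.935293
  x_4 = 1.398267 - 0.026081/8.935293 = 1.395348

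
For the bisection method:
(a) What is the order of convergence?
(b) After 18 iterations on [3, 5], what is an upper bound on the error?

(a) Bisection has linear (order 1) convergence; the error is halved each step.

(b) Error bound = (b-a)/2^n = (5 - 3)/2^{18}
    = 2/2^{18}

(a) 1 (linear); (b) error ≤ 7.63e-06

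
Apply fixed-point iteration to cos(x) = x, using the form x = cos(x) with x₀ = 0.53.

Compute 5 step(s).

Equation: cos(x) = x
Fixed-point form: x = cos(x)
x₀ = 0.53

x_1 = g(0.530000) = 0.862807
x_2 = g(0.862807) = 0.650308
x_3 = g(0.650308) = 0.795898
x_4 = g(0.795898) = 0.699644
x_5 = g(0.699644) = 0.765072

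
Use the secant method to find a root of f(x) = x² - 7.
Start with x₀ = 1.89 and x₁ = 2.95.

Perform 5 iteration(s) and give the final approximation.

f(x) = x² - 7
x₀ = 1.89, x₁ = 2.95

Secant formula: x_{n+1} = x_n - f(x_n)(x_n - x_{n-1})/(f(x_n) - f(x_{n-1}))

Iteration 1:
  f(1.890000) = -3.427900
  f(2.950000) = 1.702500
  x_2 = 2.950000 - 1.702500×(2.950000 - 1.890000)/(1.702500 - (-3.427900))
       = 2.598244
Iteration 2:
  f(2.950000) = 1.702500
  f(2.598244) = -0.249129
  x_3 = 2.598244 - (-0.249129)×(2.598244 - 2.950000)/(-0.249129 - 1.702500)
       = 2.643146
Iteration 3:
  f(2.598244) = -0.249129
  f(2.643146) = -0.013778
  x_4 = 2.643146 - (-0.013778)×(2.643146 - 2.598244)/(-0.013778 - (-0.249129))
       = 2.645775
Iteration 4:
  f(2.643146) = -0.013778
  f(2.645775) = 0.000125
  x_5 = 2.645775 - 0.000125×(2.645775 - 2.643146)/(0.000125 - (-0.013778))
       = 2.645751
Iteration 5:
  f(2.645775) = 0.000125
  f(2.645751) = 0.000000
  x_6 = 2.645751 - 0.000000×(2.645751 - 2.645775)/(0.000000 - 0.000125)
       = 2.645751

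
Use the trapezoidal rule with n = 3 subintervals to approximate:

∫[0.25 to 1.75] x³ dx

f(x) = x³
a = 0.25, b = 1.75, n = 3
h = (b - a)/n = 0.500000

Trapezoidal rule: (h/2)[f(x₀) + 2f(x₁) + 2f(x₂) + ... + f(xₙ)]

x_0 = 0.2500, f(x_0) = 0.015625, coefficient = 1
x_1 = 0.7500, f(x_1) = 0.421875, coefficient = 2
x_2 = 1.2500, f(x_2) = 1.953125, coefficient = 2
x_3 = 1.7500, f(x_3) = 5.359375, coefficient = 1

I ≈ (0.500000/2) × 10.125000 = 2.531250
Exact value: 2.343750
Error: 0.187500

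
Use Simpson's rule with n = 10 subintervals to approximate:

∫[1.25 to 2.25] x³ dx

f(x) = x³
a = 1.25, b = 2.25, n = 10
h = (b - a)/n = 0.100000

Simpson's rule: (h/3)[f(x₀) + 4f(x₁) + 2f(x₂) + ... + f(xₙ)]

x_0 = 1.2500, f(x_0) = 1.953125, coefficient = 1
x_1 = 1.3500, f(x_1) = 2.460375, coefficient = 4
x_2 = 1.4500, f(x_2) = 3.048625, coefficient = 2
x_3 = 1.5500, f(x_3) = 3.723875, coefficient = 4
x_4 = 1.6500, f(x_4) = 4.492125, coefficient = 2
x_5 = 1.7500, f(x_5) = 5.359375, coefficient = 4
x_6 = 1.8500, f(x_6) = 6.331625, coefficient = 2
x_7 = 1.9500, f(x_7) = 7.414875, coefficient = 4
x_8 = 2.0500, f(x_8) = 8.615125, coefficient = 2
x_9 = 2.1500, f(x_9) = 9.938375, coefficient = 4
x_10 = 2.2500, f(x_10) = 11.390625, coefficient = 1

I ≈ (0.100000/3) × 173.906250 = 5.796875
Exact value: 5.796875
Error: 0.000000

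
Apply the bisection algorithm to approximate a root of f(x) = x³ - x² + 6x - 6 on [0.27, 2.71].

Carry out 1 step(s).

f(x) = x³ - x² + 6x - 6
Initial interval: [0.27, 2.71]

Iteration 1:
  c_1 = (0.270000 + 2.710000)/2 = 1.490000
  f(c_1) = f(1.490000) = 4.027849
  f(a) × f(c) < 0, new interval: [0.270000, 1.490000]

After 1 iteration(s), the approximation is c_1 = 1.490000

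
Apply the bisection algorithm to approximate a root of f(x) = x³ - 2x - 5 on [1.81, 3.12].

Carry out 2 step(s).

f(x) = x³ - 2x - 5
Initial interval: [1.81, 3.12]

Iteration 1:
  c_1 = (1.810000 + 3.120000)/2 = 2.465000
  f(c_1) = f(2.465000) = 5.047895
  f(a) × f(c) < 0, new interval: [1.810000, 2.465000]
Iteration 2:
  c_2 = (1.810000 + 2.465000)/2 = 2.137500
  f(c_2) = f(2.137500) = 0.491037
  f(a) × f(c) < 0, new interval: [1.810000, 2.137500]

After 2 iteration(s), the approximation is c_2 = 2.137500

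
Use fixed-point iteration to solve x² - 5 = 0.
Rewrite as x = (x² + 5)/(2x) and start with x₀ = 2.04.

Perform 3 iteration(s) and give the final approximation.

Equation: x² - 5 = 0
Fixed-point form: x = (x² + 5)/(2x)
x₀ = 2.04

x_1 = g(2.040000) = 2.245490
x_2 = g(2.245490) = 2.236088
x_3 = g(2.236088) = 2.236068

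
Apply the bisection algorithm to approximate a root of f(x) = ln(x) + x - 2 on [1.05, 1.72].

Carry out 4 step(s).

f(x) = ln(x) + x - 2
Initial interval: [1.05, 1.72]

Iteration 1:
  c_1 = (1.050000 + 1.720000)/2 = 1.385000
  f(c_1) = f(1.385000) = -0.289300
  f(a) × f(c) ≥ 0, new interval: [1.385000, 1.720000]
Iteration 2:
  c_2 = (1.385000 + 1.720000)/2 = 1.552500
  f(c_2) = f(1.552500) = -0.007633
  f(a) × f(c) ≥ 0, new interval: [1.552500, 1.720000]
Iteration 3:
  c_3 = (1.552500 + 1.720000)/2 = 1.636250
  f(c_3) = f(1.636250) = 0.128657
  f(a) × f(c) < 0, new interval: [1.552500, 1.636250]
Iteration 4:
  c_4 = (1.552500 + 1.636250)/2 = 1.594375
  f(c_4) = f(1.594375) = 0.060857
  f(a) × f(c) < 0, new interval: [1.552500, 1.594375]

After 4 iteration(s), the approximation is c_4 = 1.594375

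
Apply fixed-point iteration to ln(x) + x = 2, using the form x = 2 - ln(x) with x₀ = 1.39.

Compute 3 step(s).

Equation: ln(x) + x = 2
Fixed-point form: x = 2 - ln(x)
x₀ = 1.39

x_1 = g(1.390000) = 1.670696
x_2 = g(1.670696) = 1.486760
x_3 = g(1.486760) = 1.603401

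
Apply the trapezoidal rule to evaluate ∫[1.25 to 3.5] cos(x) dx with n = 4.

f(x) = cos(x)
a = 1.25, b = 3.5, n = 4
h = (b - a)/n = 0.562500

Trapezoidal rule: (h/2)[f(x₀) + 2f(x₁) + 2f(x₂) + ... + f(xₙ)]

x_0 = 1.2500, f(x_0) = 0.315322, coefficient = 1
x_1 = 1.8125, f(x_1) = -0.239357, coefficient = 2
x_2 = 2.3750, f(x_2) = -0.720278, coefficient = 2
x_3 = 2.9375, f(x_3) = -0.979245, coefficient = 2
x_4 = 3.5000, f(x_4) = -0.936457, coefficient = 1

I ≈ (0.562500/2) × -4.498896 = -1.265315
Exact value: -1.299768
Error: 0.034453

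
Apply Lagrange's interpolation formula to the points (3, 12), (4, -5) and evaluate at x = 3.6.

Lagrange interpolation formula:
P(x) = Σ yᵢ × Lᵢ(x)
where Lᵢ(x) = Π_{j≠i} (x - xⱼ)/(xᵢ - xⱼ)

L_0(3.6) = (3.6 - 4)/(3 - 4) = 0.400000
L_1(3.6) = (3.6 - 3)/(4 - 3) = 0.600000

P(3.6) = 12×L_0(3.6) + (-5)×L_1(3.6)
P(3.6) = 1.800000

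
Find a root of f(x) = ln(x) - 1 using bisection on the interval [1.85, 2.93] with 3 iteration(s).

f(x) = ln(x) - 1
Initial interval: [1.85, 2.93]

Iteration 1:
  c_1 = (1.850000 + 2.930000)/2 = 2.390000
  f(c_1) = f(2.390000) = -0.128707
  f(a) × f(c) ≥ 0, new interval: [2.390000, 2.930000]
Iteration 2:
  c_2 = (2.390000 + 2.930000)/2 = 2.660000
  f(c_2) = f(2.660000) = -0.021674
  f(a) × f(c) ≥ 0, new interval: [2.660000, 2.930000]
Iteration 3:
  c_3 = (2.660000 + 2.930000)/2 = 2.795000
  f(c_3) = f(2.795000) = 0.027832
  f(a) × f(c) < 0, new interval: [2.660000, 2.795000]

After 3 iteration(s), the approximation is c_3 = 2.795000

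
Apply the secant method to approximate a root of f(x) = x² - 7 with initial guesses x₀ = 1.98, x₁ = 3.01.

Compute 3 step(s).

f(x) = x² - 7
x₀ = 1.98, x₁ = 3.01

Secant formula: x_{n+1} = x_n - f(x_n)(x_n - x_{n-1})/(f(x_n) - f(x_{n-1}))

Iteration 1:
  f(1.980000) = -3.079600
  f(3.010000) = 2.060100
  x_2 = 3.010000 - 2.060100×(3.010000 - 1.980000)/(2.060100 - (-3.079600))
       = 2.597154
Iteration 2:
  f(3.010000) = 2.060100
  f(2.597154) = -0.254789
  x_3 = 2.597154 - (-0.254789)×(2.597154 - 3.010000)/(-0.254789 - 2.060100)
       = 2.642594
Iteration 3:
  f(2.597154) = -0.254789
  f(2.642594) = -0.016695
  x_4 = 2.642594 - (-0.016695)×(2.642594 - 2.597154)/(-0.016695 - (-0.254789))
       = 2.645781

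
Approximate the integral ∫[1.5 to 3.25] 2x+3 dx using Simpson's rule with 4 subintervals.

f(x) = 2x+3
a = 1.5, b = 3.25, n = 4
h = (b - a)/n = 0.437500

Simpson's rule: (h/3)[f(x₀) + 4f(x₁) + 2f(x₂) + ... + f(xₙ)]

x_0 = 1.5000, f(x_0) = 6.000000, coefficient = 1
x_1 = 1.9375, f(x_1) = 6.875000, coefficient = 4
x_2 = 2.3750, f(x_2) = 7.750000, coefficient = 2
x_3 = 2.8125, f(x_3) = 8.625000, coefficient = 4
x_4 = 3.2500, f(x_4) = 9.500000, coefficient = 1

I ≈ (0.437500/3) × 93.000000 = 13.562500
Exact value: 13.562500
Error: 0.000000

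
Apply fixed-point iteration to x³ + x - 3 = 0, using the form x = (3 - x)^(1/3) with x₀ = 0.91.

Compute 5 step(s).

Equation: x³ + x - 3 = 0
Fixed-point form: x = (3 - x)^(1/3)
x₀ = 0.91

x_1 = g(0.910000) = 1.278543
x_2 = g(1.278543) = 1.198483
x_3 = g(1.198483) = 1.216782
x_4 = g(1.216782) = 1.212648
x_5 = g(1.212648) = 1.213584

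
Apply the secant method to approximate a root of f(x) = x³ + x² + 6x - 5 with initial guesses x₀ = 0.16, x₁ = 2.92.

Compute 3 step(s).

f(x) = x³ + x² + 6x - 5
x₀ = 0.16, x₁ = 2.92

Secant formula: x_{n+1} = x_n - f(x_n)(x_n - x_{n-1})/(f(x_n) - f(x_{n-1}))

Iteration 1:
  f(0.160000) = -4.010304
  f(2.920000) = 45.943488
  x_2 = 2.920000 - 45.943488×(2.920000 - 0.160000)/(45.943488 - (-4.010304))
       = 0.381574
Iteration 2:
  f(2.920000) = 45.943488
  f(0.381574) = -2.509404
  x_3 = 0.381574 - (-2.509404)×(0.381574 - 2.920000)/(-2.509404 - 45.943488)
       = 0.513040
Iteration 3:
  f(0.381574) = -2.509404
  f(0.513040) = -1.523511
  x_4 = 0.513040 - (-1.523511)×(0.513040 - 0.381574)/(-1.523511 - (-2.509404))
       = 0.716197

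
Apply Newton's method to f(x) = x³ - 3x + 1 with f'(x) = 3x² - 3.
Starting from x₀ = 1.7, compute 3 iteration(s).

f(x) = x³ - 3x + 1
f'(x) = 3x² - 3
x₀ = 1.7

Newton-Raphson formula: x_{n+1} = x_n - f(x_n)/f'(x_n)

Iteration 1:
  f(1.700000) = 0.813000
  f'(1.700000) = 5.670000
  x_1 = 1.700000 - 0.813000/5.670000 = 1.556614
Iteration 2:
  f(1.556614) = 0.101906
  f'(1.556614) = 4.269139
  x_2 = 1.556614 - 0.101906/4.269139 = 1.532743
Iteration 3:
  f(1.532743) = 0.002647
  f'(1.532743) = 4.047907
  x_3 = 1.532743 - 0.002647/4.047907 = 1.532089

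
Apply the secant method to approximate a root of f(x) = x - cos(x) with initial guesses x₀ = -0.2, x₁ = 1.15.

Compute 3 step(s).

f(x) = x - cos(x)
x₀ = -0.2, x₁ = 1.15

Secant formula: x_{n+1} = x_n - f(x_n)(x_n - x_{n-1})/(f(x_n) - f(x_{n-1}))

Iteration 1:
  f(-0.200000) = -1.180067
  f(1.150000) = 0.741513
  x_2 = 1.150000 - 0.741513×(1.150000 - (-0.200000))/(0.741513 - (-1.180067))
       = 0.629052
Iteration 2:
  f(1.150000) = 0.741513
  f(0.629052) = -0.179533
  x_3 = 0.629052 - (-0.179533)×(0.629052 - 1.150000)/(-0.179533 - 0.741513)
       = 0.730597
Iteration 3:
  f(0.629052) = -0.179533
  f(0.730597) = -0.014179
  x_4 = 0.730597 - (-0.014179)×(0.730597 - 0.629052)/(-0.014179 - (-0.179533))
       = 0.739304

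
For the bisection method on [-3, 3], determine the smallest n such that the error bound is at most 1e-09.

We need (b-a)/2^n ≤ 1e-09
(3 - (-3))/2^n ≤ 1e-09
6/2^n ≤ 1e-09
2^n ≥ 6000000000
n ≥ log₂(6000000000) = 32.48
n ≥ 33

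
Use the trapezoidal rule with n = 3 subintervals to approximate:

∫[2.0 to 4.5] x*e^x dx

f(x) = x*e^x
a = 2.0, b = 4.5, n = 3
h = (b - a)/n = 0.833333

Trapezoidal rule: (h/2)[f(x₀) + 2f(x₁) + 2f(x₂) + ... + f(xₙ)]

x_0 = 2.0000, f(x_0) = 14.778112, coefficient = 1
x_1 = 2.8333, f(x_1) = 48.172446, coefficient = 2
x_2 = 3.6667, f(x_2) = 143.444708, coefficient = 2
x_3 = 4.5000, f(x_3) = 405.077091, coefficient = 1

I ≈ (0.833333/2) × 803.089512 = 334.620630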